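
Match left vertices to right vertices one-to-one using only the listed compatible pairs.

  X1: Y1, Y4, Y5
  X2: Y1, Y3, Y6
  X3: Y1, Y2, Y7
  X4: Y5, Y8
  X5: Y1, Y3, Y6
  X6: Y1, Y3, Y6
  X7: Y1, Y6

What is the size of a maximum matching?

Unit-capacity flow: source→left, listed edges, right→sink; max matching = max flow.
Augmenting path X1→Y1 (+1); matched 1.
Augmenting path X2→Y3 (+1); matched 2.
Augmenting path X3→Y2 (+1); matched 3.
Augmenting path X4→Y5 (+1); matched 4.
Augmenting path X5→Y6 (+1); matched 5.
Augmenting path X6→Y1→X1→Y4 (+1); matched 6.
No augmenting path remains; maximum matching = 6.
König certificate: {X1, X3, X4, Y1, Y3, Y6} is a vertex cover of size 6 (every listed pair touches it), so no matching can be larger.

6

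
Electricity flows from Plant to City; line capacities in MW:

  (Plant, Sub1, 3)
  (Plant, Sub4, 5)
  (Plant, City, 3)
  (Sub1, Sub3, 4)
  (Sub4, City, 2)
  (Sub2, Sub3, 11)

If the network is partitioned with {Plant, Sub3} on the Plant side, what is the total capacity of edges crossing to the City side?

Edges leaving {Plant, Sub3}: Plant→Sub1 (3), Plant→Sub4 (5), Plant→City (3).
Cut capacity = 3 + 5 + 3 = 11.

11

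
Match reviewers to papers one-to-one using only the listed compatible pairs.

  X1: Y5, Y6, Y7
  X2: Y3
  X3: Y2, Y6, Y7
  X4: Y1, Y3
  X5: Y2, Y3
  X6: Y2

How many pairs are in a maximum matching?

5

Unit-capacity flow: source→left, listed edges, right→sink; max matching = max flow.
Augmenting path X1→Y5 (+1); matched 1.
Augmenting path X2→Y3 (+1); matched 2.
Augmenting path X3→Y2 (+1); matched 3.
Augmenting path X4→Y1 (+1); matched 4.
Augmenting path X5→Y2→X3→Y6 (+1); matched 5.
No augmenting path remains; maximum matching = 5.
König certificate: {X1, X3, X4, Y2, Y3} is a vertex cover of size 5 (every listed pair touches it), so no matching can be larger.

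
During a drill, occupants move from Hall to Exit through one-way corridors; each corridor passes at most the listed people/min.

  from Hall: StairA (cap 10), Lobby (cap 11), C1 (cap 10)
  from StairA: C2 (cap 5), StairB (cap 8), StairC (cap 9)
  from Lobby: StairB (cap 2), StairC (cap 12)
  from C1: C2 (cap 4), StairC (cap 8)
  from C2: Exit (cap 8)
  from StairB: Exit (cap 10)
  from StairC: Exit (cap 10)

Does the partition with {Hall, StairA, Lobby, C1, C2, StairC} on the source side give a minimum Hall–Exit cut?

No — its capacity is 28, but the minimum cut has capacity 26.

Given cut capacity: 8 + 2 + 8 + 10 = 28.
Augment Hall→StairA→C2→Exit: bottleneck 5, flow now 5.
Augment Hall→StairA→StairB→Exit: bottleneck 5, flow now 10.
Augment Hall→Lobby→StairB→Exit: bottleneck 2, flow now 12.
Augment Hall→Lobby→StairC→Exit: bottleneck 9, flow now 21.
Augment Hall→C1→C2→Exit: bottleneck 3, flow now 24.
Augment Hall→C1→StairC→Exit: bottleneck 1, flow now 25.
Augment Hall→C1→C2→StairA→StairB→Exit: bottleneck 1, flow now 26. (uses reverse residual edge)
No augmenting path remains; maximum flow = 26.
In the residual graph, reachable from Hall: {Hall, Lobby, C1, StairC}.
Min-cut edges: Hall→StairA (10), Lobby→StairB (2), C1→C2 (4), StairC→Exit (10); capacity 10 + 2 + 4 + 10 = 26.
Cut capacity 28 exceeds the max flow 26, so it is not minimum.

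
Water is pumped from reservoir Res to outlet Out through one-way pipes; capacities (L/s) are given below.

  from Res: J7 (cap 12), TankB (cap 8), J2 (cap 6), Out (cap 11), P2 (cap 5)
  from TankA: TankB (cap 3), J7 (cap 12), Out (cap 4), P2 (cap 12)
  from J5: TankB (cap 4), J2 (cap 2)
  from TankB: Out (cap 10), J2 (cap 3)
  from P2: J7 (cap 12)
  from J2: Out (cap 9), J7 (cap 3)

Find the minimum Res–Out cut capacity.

25

Augment Res→Out: bottleneck 11, flow now 11.
Augment Res→TankB→Out: bottleneck 8, flow now 19.
Augment Res→J2→Out: bottleneck 6, flow now 25.
No augmenting path remains; maximum flow = 25.
By max-flow min-cut, the minimum cut capacity equals the max flow.
In the residual graph, reachable from Res: {Res, P2, J7}.
Min-cut edges: Res→TankB (8), Res→J2 (6), Res→Out (11); capacity 8 + 6 + 11 = 25.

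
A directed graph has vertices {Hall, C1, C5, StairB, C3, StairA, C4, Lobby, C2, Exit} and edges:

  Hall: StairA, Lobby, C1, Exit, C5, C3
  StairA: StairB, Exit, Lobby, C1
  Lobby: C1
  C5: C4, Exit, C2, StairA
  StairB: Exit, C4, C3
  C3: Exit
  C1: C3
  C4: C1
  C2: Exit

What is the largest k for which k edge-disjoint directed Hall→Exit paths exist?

4

Assign every edge capacity 1; by Menger, the answer equals the max flow.
Path Hall→Exit (+1); total 1.
Path Hall→C5→Exit (+1); total 2.
Path Hall→C3→Exit (+1); total 3.
Path Hall→StairA→Exit (+1); total 4.
No residual Hall→Exit path; max flow = 4.
Certifying cut of size 4: {C3→Exit, Hall→C5, Hall→Exit, Hall→StairA}.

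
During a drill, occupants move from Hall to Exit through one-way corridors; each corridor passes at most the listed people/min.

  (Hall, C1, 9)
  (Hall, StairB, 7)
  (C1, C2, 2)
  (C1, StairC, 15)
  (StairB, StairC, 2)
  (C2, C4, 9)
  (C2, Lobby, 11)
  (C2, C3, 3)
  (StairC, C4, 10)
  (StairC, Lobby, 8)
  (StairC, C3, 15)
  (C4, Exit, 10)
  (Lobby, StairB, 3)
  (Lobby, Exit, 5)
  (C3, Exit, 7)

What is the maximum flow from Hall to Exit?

Augment Hall→C1→C2→C4→Exit: bottleneck 2, flow now 2.
Augment Hall→C1→StairC→C4→Exit: bottleneck 7, flow now 9.
Augment Hall→StairB→StairC→C4→Exit: bottleneck 1, flow now 10.
Augment Hall→StairB→StairC→Lobby→Exit: bottleneck 1, flow now 11.
No augmenting path remains; maximum flow = 11.
In the residual graph, reachable from Hall: {Hall, StairB}.
Min-cut edges: Hall→C1 (9), StairB→StairC (2); capacity 9 + 2 = 11.
This cut is saturated, so no flow can exceed 11.

11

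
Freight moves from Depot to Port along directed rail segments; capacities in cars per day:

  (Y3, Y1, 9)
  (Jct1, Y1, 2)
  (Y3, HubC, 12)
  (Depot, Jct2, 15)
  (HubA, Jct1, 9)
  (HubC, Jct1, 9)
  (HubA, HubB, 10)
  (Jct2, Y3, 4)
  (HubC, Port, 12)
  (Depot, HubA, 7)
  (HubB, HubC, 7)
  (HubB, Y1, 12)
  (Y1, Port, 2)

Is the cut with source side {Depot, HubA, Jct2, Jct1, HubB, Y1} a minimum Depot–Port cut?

No — its capacity is 13, but the minimum cut has capacity 11.

Given cut capacity: 4 + 7 + 2 = 13.
Augment Depot→HubA→Jct1→Y1→Port: bottleneck 2, flow now 2.
Augment Depot→HubA→HubB→HubC→Port: bottleneck 5, flow now 7.
Augment Depot→Jct2→Y3→HubC→Port: bottleneck 4, flow now 11.
No augmenting path remains; maximum flow = 11.
In the residual graph, reachable from Depot: {Depot, Jct2}.
Min-cut edges: Depot→HubA (7), Jct2→Y3 (4); capacity 7 + 4 = 11.
Cut capacity 13 exceeds the max flow 11, so it is not minimum.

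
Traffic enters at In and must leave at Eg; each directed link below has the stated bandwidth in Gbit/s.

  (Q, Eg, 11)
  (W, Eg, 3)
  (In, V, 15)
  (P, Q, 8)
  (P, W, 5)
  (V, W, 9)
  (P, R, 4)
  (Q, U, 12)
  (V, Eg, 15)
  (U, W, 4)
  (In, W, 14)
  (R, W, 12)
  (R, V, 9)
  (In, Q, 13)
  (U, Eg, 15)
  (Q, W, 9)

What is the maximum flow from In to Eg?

31

Augment In→Q→Eg: bottleneck 11, flow now 11.
Augment In→V→Eg: bottleneck 15, flow now 26.
Augment In→W→Eg: bottleneck 3, flow now 29.
Augment In→Q→U→Eg: bottleneck 2, flow now 31.
No augmenting path remains; maximum flow = 31.
In the residual graph, reachable from In: {In, W}.
Min-cut edges: In→Q (13), In→V (15), W→Eg (3); capacity 13 + 15 + 3 = 31.
This cut is saturated, so no flow can exceed 31.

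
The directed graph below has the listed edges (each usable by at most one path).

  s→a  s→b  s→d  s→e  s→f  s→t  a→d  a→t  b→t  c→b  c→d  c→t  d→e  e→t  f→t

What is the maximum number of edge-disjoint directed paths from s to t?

5

Assign every edge capacity 1; by Menger, the answer equals the max flow.
Path s→t (+1); total 1.
Path s→a→t (+1); total 2.
Path s→b→t (+1); total 3.
Path s→e→t (+1); total 4.
Path s→f→t (+1); total 5.
No residual s→t path; max flow = 5.
Certifying cut of size 5: {e→t, s→a, s→b, s→f, s→t}.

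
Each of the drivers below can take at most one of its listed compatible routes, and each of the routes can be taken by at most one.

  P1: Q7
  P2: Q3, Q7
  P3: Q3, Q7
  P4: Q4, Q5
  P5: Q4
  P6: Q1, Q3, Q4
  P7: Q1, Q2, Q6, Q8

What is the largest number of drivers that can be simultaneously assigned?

Unit-capacity flow: source→left, listed edges, right→sink; max matching = max flow.
Augmenting path P1→Q7 (+1); matched 1.
Augmenting path P2→Q3 (+1); matched 2.
Augmenting path P4→Q4 (+1); matched 3.
Augmenting path P6→Q1 (+1); matched 4.
Augmenting path P7→Q2 (+1); matched 5.
Augmenting path P5→Q4→P4→Q5 (+1); matched 6.
No augmenting path remains; maximum matching = 6.
König certificate: {P4, P5, P6, P7, Q3, Q7} is a vertex cover of size 6 (every listed pair touches it), so no matching can be larger.

6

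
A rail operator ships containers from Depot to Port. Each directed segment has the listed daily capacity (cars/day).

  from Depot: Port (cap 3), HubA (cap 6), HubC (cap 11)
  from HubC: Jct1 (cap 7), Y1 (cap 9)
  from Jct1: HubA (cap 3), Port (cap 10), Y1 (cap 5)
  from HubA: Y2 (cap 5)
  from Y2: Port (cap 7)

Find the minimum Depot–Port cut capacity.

15

Augment Depot→Port: bottleneck 3, flow now 3.
Augment Depot→HubC→Jct1→Port: bottleneck 7, flow now 10.
Augment Depot→HubA→Y2→Port: bottleneck 5, flow now 15.
No augmenting path remains; maximum flow = 15.
By max-flow min-cut, the minimum cut capacity equals the max flow.
In the residual graph, reachable from Depot: {Depot, HubC, HubA, Y1}.
Min-cut edges: Depot→Port (3), HubC→Jct1 (7), HubA→Y2 (5); capacity 3 + 7 + 5 = 15.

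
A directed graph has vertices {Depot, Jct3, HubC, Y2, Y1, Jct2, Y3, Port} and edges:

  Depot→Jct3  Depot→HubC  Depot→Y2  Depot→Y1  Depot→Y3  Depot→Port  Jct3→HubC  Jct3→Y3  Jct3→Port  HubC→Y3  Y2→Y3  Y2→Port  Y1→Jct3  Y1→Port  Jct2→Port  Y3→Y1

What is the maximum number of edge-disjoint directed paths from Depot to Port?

Assign every edge capacity 1; by Menger, the answer equals the max flow.
Path Depot→Port (+1); total 1.
Path Depot→Jct3→Port (+1); total 2.
Path Depot→Y2→Port (+1); total 3.
Path Depot→Y1→Port (+1); total 4.
No residual Depot→Port path; max flow = 4.
Certifying cut of size 4: {Depot→Port, Depot→Y2, Jct3→Port, Y1→Port}.

4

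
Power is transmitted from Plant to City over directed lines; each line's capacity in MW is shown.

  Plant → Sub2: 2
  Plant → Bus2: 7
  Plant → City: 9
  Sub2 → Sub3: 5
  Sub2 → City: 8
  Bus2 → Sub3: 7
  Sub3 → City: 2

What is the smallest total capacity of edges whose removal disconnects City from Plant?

Augment Plant→City: bottleneck 9, flow now 9.
Augment Plant→Sub2→City: bottleneck 2, flow now 11.
Augment Plant→Bus2→Sub3→City: bottleneck 2, flow now 13.
No augmenting path remains; maximum flow = 13.
By max-flow min-cut, the minimum cut capacity equals the max flow.
In the residual graph, reachable from Plant: {Plant, Bus2, Sub3}.
Min-cut edges: Plant→Sub2 (2), Plant→City (9), Sub3→City (2); capacity 2 + 9 + 2 = 13.

13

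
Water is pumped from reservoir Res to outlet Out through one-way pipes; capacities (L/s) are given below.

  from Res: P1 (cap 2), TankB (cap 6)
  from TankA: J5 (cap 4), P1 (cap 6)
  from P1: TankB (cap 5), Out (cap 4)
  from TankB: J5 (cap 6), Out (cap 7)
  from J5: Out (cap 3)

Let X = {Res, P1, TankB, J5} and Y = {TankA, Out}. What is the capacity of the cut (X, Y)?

Edges leaving {Res, P1, TankB, J5}: P1→Out (4), TankB→Out (7), J5→Out (3).
Cut capacity = 4 + 7 + 3 = 14.

14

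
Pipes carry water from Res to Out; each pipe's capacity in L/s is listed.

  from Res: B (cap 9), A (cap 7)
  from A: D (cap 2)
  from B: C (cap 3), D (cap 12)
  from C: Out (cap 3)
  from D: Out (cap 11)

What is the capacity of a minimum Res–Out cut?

11

Augment Res→A→D→Out: bottleneck 2, flow now 2.
Augment Res→B→C→Out: bottleneck 3, flow now 5.
Augment Res→B→D→Out: bottleneck 6, flow now 11.
No augmenting path remains; maximum flow = 11.
By max-flow min-cut, the minimum cut capacity equals the max flow.
In the residual graph, reachable from Res: {Res, A}.
Min-cut edges: Res→B (9), A→D (2); capacity 9 + 2 = 11.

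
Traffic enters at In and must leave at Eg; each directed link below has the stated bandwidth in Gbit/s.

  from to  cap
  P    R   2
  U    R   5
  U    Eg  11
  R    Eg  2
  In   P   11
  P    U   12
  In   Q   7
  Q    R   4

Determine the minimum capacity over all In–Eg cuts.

13

Augment In→P→R→Eg: bottleneck 2, flow now 2.
Augment In→P→U→Eg: bottleneck 9, flow now 11.
Augment In→Q→R→P→U→Eg: bottleneck 2, flow now 13. (uses reverse residual edge)
No augmenting path remains; maximum flow = 13.
By max-flow min-cut, the minimum cut capacity equals the max flow.
In the residual graph, reachable from In: {In, Q, R}.
Min-cut edges: In→P (11), R→Eg (2); capacity 11 + 2 = 13.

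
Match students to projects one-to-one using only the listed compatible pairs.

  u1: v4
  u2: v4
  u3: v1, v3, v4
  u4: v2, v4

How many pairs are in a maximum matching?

Unit-capacity flow: source→left, listed edges, right→sink; max matching = max flow.
Augmenting path u1→v4 (+1); matched 1.
Augmenting path u3→v1 (+1); matched 2.
Augmenting path u4→v2 (+1); matched 3.
No augmenting path remains; maximum matching = 3.
König certificate: {u3, u4, v4} is a vertex cover of size 3 (every listed pair touches it), so no matching can be larger.

3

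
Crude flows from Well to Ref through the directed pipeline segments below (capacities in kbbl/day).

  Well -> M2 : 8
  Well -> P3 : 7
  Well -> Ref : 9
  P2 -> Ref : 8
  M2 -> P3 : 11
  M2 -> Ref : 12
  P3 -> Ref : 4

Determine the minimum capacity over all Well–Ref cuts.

21

Augment Well→Ref: bottleneck 9, flow now 9.
Augment Well→M2→Ref: bottleneck 8, flow now 17.
Augment Well→P3→Ref: bottleneck 4, flow now 21.
No augmenting path remains; maximum flow = 21.
By max-flow min-cut, the minimum cut capacity equals the max flow.
In the residual graph, reachable from Well: {Well, P3}.
Min-cut edges: Well→M2 (8), Well→Ref (9), P3→Ref (4); capacity 8 + 9 + 4 = 21.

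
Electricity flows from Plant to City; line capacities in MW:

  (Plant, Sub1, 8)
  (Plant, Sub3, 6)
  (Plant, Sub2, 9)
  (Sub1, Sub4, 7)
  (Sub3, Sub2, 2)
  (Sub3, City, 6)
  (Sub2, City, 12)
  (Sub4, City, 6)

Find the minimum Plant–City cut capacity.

Augment Plant→Sub3→City: bottleneck 6, flow now 6.
Augment Plant→Sub2→City: bottleneck 9, flow now 15.
Augment Plant→Sub1→Sub4→City: bottleneck 6, flow now 21.
No augmenting path remains; maximum flow = 21.
By max-flow min-cut, the minimum cut capacity equals the max flow.
In the residual graph, reachable from Plant: {Plant, Sub1, Sub4}.
Min-cut edges: Plant→Sub3 (6), Plant→Sub2 (9), Sub4→City (6); capacity 6 + 9 + 6 = 21.

21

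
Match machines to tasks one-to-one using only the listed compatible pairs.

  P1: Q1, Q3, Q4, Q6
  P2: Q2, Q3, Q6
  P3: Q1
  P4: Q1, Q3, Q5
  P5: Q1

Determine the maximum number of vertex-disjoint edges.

Unit-capacity flow: source→left, listed edges, right→sink; max matching = max flow.
Augmenting path P1→Q1 (+1); matched 1.
Augmenting path P2→Q2 (+1); matched 2.
Augmenting path P4→Q3 (+1); matched 3.
Augmenting path P3→Q1→P1→Q4 (+1); matched 4.
No augmenting path remains; maximum matching = 4.
König certificate: {P1, P2, P4, Q1} is a vertex cover of size 4 (every listed pair touches it), so no matching can be larger.

4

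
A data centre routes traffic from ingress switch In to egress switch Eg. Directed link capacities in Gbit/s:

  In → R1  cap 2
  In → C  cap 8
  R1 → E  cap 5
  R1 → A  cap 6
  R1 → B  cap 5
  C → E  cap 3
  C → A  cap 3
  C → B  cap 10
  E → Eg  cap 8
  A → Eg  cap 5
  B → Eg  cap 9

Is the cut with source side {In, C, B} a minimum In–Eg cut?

No — its capacity is 17, but the minimum cut has capacity 10.

Given cut capacity: 2 + 3 + 3 + 9 = 17.
Augment In→R1→E→Eg: bottleneck 2, flow now 2.
Augment In→C→E→Eg: bottleneck 3, flow now 5.
Augment In→C→A→Eg: bottleneck 3, flow now 8.
Augment In→C→B→Eg: bottleneck 2, flow now 10.
No augmenting path remains; maximum flow = 10.
In the residual graph, reachable from In: {In}.
Min-cut edges: In→R1 (2), In→C (8); capacity 2 + 8 = 10.
Cut capacity 17 exceeds the max flow 10, so it is not minimum.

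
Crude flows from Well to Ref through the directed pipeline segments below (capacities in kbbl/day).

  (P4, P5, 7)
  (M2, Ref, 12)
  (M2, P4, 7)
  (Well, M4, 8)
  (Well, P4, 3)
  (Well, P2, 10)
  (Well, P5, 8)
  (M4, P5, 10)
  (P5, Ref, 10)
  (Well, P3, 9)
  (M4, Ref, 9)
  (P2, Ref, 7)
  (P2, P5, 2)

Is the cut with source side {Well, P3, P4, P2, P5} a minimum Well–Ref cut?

Yes — it is a minimum cut (capacity 25).

Given cut capacity: 8 + 7 + 10 = 25.
Augment Well→M4→Ref: bottleneck 8, flow now 8.
Augment Well→P2→Ref: bottleneck 7, flow now 15.
Augment Well→P5→Ref: bottleneck 8, flow now 23.
Augment Well→P4→P5→Ref: bottleneck 2, flow now 25.
No augmenting path remains; maximum flow = 25.
Cut capacity 25 equals the max flow, so it is a minimum cut.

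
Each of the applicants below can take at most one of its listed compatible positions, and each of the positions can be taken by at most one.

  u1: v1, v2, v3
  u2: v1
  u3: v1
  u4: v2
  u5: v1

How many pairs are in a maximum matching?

Unit-capacity flow: source→left, listed edges, right→sink; max matching = max flow.
Augmenting path u1→v1 (+1); matched 1.
Augmenting path u4→v2 (+1); matched 2.
Augmenting path u2→v1→u1→v3 (+1); matched 3.
No augmenting path remains; maximum matching = 3.
König certificate: {u1, u4, v1} is a vertex cover of size 3 (every listed pair touches it), so no matching can be larger.

3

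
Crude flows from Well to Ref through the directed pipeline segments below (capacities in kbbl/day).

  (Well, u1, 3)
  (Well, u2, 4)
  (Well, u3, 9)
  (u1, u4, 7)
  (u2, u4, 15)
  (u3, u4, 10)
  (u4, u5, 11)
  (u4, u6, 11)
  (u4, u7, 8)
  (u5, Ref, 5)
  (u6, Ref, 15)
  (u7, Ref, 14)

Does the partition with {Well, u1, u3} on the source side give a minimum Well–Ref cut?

No — its capacity is 21, but the minimum cut has capacity 16.

Given cut capacity: 4 + 7 + 10 = 21.
Augment Well→u1→u4→u5→Ref: bottleneck 3, flow now 3.
Augment Well→u2→u4→u5→Ref: bottleneck 2, flow now 5.
Augment Well→u2→u4→u6→Ref: bottleneck 2, flow now 7.
Augment Well→u3→u4→u6→Ref: bottleneck 9, flow now 16.
No augmenting path remains; maximum flow = 16.
In the residual graph, reachable from Well: {Well}.
Min-cut edges: Well→u1 (3), Well→u2 (4), Well→u3 (9); capacity 3 + 4 + 9 = 16.
Cut capacity 21 exceeds the max flow 16, so it is not minimum.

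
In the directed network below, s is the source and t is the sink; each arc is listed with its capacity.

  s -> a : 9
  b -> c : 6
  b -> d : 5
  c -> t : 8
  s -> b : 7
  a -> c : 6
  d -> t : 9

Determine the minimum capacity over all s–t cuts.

Augment s→a→c→t: bottleneck 6, flow now 6.
Augment s→b→c→t: bottleneck 2, flow now 8.
Augment s→b→d→t: bottleneck 5, flow now 13.
No augmenting path remains; maximum flow = 13.
By max-flow min-cut, the minimum cut capacity equals the max flow.
In the residual graph, reachable from s: {s, a}.
Min-cut edges: s→b (7), a→c (6); capacity 7 + 6 = 13.

13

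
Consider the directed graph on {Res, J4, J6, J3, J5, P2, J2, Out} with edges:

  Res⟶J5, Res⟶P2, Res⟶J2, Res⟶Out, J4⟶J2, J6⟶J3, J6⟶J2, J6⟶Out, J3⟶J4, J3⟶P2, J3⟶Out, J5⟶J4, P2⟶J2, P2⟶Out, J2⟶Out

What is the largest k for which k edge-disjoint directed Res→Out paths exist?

Assign every edge capacity 1; by Menger, the answer equals the max flow.
Path Res→Out (+1); total 1.
Path Res→P2→Out (+1); total 2.
Path Res→J2→Out (+1); total 3.
No residual Res→Out path; max flow = 3.
Certifying cut of size 3: {J2→Out, Res→Out, Res→P2}.

3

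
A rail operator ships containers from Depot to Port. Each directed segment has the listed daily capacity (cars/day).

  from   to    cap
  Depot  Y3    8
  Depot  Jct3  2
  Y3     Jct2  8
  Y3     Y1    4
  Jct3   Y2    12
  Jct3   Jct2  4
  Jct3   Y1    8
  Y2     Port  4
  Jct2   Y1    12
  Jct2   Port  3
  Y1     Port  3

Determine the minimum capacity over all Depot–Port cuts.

Augment Depot→Y3→Jct2→Port: bottleneck 3, flow now 3.
Augment Depot→Y3→Y1→Port: bottleneck 3, flow now 6.
Augment Depot→Jct3→Y2→Port: bottleneck 2, flow now 8.
No augmenting path remains; maximum flow = 8.
By max-flow min-cut, the minimum cut capacity equals the max flow.
In the residual graph, reachable from Depot: {Depot, Y3, Jct2, Y1}.
Min-cut edges: Depot→Jct3 (2), Jct2→Port (3), Y1→Port (3); capacity 2 + 3 + 3 = 8.

8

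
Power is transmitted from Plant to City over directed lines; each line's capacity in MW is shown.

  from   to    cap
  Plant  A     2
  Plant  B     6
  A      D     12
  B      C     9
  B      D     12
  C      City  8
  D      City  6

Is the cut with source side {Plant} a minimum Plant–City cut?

Yes — it is a minimum cut (capacity 8).

Given cut capacity: 2 + 6 = 8.
Augment Plant→A→D→City: bottleneck 2, flow now 2.
Augment Plant→B→C→City: bottleneck 6, flow now 8.
No augmenting path remains; maximum flow = 8.
Cut capacity 8 equals the max flow, so it is a minimum cut.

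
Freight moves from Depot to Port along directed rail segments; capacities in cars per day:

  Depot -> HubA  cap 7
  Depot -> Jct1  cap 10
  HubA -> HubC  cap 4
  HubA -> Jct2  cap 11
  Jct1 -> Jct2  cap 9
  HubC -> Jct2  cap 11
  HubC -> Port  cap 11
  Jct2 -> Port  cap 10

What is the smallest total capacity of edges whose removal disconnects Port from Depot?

14

Augment Depot→HubA→HubC→Port: bottleneck 4, flow now 4.
Augment Depot→HubA→Jct2→Port: bottleneck 3, flow now 7.
Augment Depot→Jct1→Jct2→Port: bottleneck 7, flow now 14.
No augmenting path remains; maximum flow = 14.
By max-flow min-cut, the minimum cut capacity equals the max flow.
In the residual graph, reachable from Depot: {Depot, HubA, Jct1, Jct2}.
Min-cut edges: HubA→HubC (4), Jct2→Port (10); capacity 4 + 10 = 14.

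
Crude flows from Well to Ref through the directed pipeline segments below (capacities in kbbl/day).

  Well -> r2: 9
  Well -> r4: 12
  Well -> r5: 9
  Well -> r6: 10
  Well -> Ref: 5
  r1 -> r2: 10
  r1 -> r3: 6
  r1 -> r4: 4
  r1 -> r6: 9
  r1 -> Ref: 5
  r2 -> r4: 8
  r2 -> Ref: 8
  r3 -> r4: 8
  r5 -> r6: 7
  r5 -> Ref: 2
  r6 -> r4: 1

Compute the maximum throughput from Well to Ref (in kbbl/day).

Augment Well→Ref: bottleneck 5, flow now 5.
Augment Well→r2→Ref: bottleneck 8, flow now 13.
Augment Well→r5→Ref: bottleneck 2, flow now 15.
No augmenting path remains; maximum flow = 15.
In the residual graph, reachable from Well: {Well, r2, r4, r5, r6}.
Min-cut edges: Well→Ref (5), r2→Ref (8), r5→Ref (2); capacity 5 + 8 + 2 = 15.
This cut is saturated, so no flow can exceed 15.

15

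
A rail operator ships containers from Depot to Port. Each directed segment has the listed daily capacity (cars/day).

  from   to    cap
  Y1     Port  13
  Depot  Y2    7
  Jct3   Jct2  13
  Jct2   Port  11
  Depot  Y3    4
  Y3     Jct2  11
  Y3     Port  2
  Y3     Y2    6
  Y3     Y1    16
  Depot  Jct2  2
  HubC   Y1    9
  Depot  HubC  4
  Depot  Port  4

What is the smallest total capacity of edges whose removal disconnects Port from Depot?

14

Augment Depot→Port: bottleneck 4, flow now 4.
Augment Depot→Y3→Port: bottleneck 2, flow now 6.
Augment Depot→Jct2→Port: bottleneck 2, flow now 8.
Augment Depot→Y3→Jct2→Port: bottleneck 2, flow now 10.
Augment Depot→HubC→Y1→Port: bottleneck 4, flow now 14.
No augmenting path remains; maximum flow = 14.
By max-flow min-cut, the minimum cut capacity equals the max flow.
In the residual graph, reachable from Depot: {Depot, Y2}.
Min-cut edges: Depot→Y3 (4), Depot→HubC (4), Depot→Jct2 (2), Depot→Port (4); capacity 4 + 4 + 2 + 4 = 14.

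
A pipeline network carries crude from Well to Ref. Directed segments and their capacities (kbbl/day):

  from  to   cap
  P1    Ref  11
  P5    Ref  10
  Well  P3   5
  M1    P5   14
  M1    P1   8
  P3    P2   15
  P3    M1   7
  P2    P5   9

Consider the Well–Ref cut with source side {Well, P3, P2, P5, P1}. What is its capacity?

Edges leaving {Well, P3, P2, P5, P1}: P3→M1 (7), P5→Ref (10), P1→Ref (11).
Cut capacity = 7 + 10 + 11 = 28.

28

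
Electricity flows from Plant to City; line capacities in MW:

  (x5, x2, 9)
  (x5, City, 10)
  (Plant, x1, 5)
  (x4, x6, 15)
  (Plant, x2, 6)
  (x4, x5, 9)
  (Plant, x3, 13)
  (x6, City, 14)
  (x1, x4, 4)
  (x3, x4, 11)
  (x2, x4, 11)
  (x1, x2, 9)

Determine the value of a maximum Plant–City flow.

Augment Plant→x1→x4→x5→City: bottleneck 4, flow now 4.
Augment Plant→x2→x4→x5→City: bottleneck 5, flow now 9.
Augment Plant→x2→x4→x6→City: bottleneck 1, flow now 10.
Augment Plant→x3→x4→x6→City: bottleneck 11, flow now 21.
Augment Plant→x1→x2→x4→x6→City: bottleneck 1, flow now 22.
No augmenting path remains; maximum flow = 22.
In the residual graph, reachable from Plant: {Plant, x3}.
Min-cut edges: Plant→x1 (5), Plant→x2 (6), x3→x4 (11); capacity 5 + 6 + 11 = 22.
This cut is saturated, so no flow can exceed 22.

22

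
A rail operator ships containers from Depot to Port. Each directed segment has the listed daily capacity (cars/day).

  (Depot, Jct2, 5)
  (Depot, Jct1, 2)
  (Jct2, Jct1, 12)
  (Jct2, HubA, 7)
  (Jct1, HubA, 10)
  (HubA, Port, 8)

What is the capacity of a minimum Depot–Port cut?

7

Augment Depot→Jct2→HubA→Port: bottleneck 5, flow now 5.
Augment Depot→Jct1→HubA→Port: bottleneck 2, flow now 7.
No augmenting path remains; maximum flow = 7.
By max-flow min-cut, the minimum cut capacity equals the max flow.
In the residual graph, reachable from Depot: {Depot}.
Min-cut edges: Depot→Jct2 (5), Depot→Jct1 (2); capacity 5 + 2 = 7.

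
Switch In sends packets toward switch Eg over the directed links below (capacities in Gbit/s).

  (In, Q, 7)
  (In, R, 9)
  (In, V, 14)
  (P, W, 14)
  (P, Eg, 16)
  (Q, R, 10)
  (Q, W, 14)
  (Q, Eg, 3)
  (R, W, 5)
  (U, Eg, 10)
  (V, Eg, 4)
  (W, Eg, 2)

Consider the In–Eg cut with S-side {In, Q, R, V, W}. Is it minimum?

Yes — it is a minimum cut (capacity 9).

Given cut capacity: 3 + 4 + 2 = 9.
Augment In→Q→Eg: bottleneck 3, flow now 3.
Augment In→V→Eg: bottleneck 4, flow now 7.
Augment In→Q→W→Eg: bottleneck 2, flow now 9.
No augmenting path remains; maximum flow = 9.
Cut capacity 9 equals the max flow, so it is a minimum cut.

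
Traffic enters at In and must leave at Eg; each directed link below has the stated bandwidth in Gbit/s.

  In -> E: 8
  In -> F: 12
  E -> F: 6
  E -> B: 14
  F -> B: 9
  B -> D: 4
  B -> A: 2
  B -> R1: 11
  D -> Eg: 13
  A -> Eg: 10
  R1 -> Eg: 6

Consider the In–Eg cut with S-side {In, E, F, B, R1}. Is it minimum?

Yes — it is a minimum cut (capacity 12).

Given cut capacity: 4 + 2 + 6 = 12.
Augment In→E→B→D→Eg: bottleneck 4, flow now 4.
Augment In→E→B→A→Eg: bottleneck 2, flow now 6.
Augment In→E→B→R1→Eg: bottleneck 2, flow now 8.
Augment In→F→B→R1→Eg: bottleneck 4, flow now 12.
No augmenting path remains; maximum flow = 12.
Cut capacity 12 equals the max flow, so it is a minimum cut.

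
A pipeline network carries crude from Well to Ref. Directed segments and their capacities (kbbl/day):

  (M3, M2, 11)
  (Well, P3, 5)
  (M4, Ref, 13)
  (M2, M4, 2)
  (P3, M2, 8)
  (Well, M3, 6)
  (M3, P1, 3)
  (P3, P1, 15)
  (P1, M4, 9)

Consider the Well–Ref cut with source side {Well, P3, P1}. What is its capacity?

23

Edges leaving {Well, P3, P1}: Well→M3 (6), P3→M2 (8), P1→M4 (9).
Cut capacity = 6 + 8 + 9 = 23.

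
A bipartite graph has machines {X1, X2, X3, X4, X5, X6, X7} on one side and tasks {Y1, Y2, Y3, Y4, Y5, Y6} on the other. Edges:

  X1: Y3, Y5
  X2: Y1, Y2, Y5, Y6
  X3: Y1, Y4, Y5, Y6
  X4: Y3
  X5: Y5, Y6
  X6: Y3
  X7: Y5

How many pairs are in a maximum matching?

5

Unit-capacity flow: source→left, listed edges, right→sink; max matching = max flow.
Augmenting path X1→Y3 (+1); matched 1.
Augmenting path X2→Y1 (+1); matched 2.
Augmenting path X3→Y4 (+1); matched 3.
Augmenting path X5→Y5 (+1); matched 4.
Augmenting path X7→Y5→X5→Y6 (+1); matched 5.
No augmenting path remains; maximum matching = 5.
König certificate: {X2, X3, X5, Y3, Y5} is a vertex cover of size 5 (every listed pair touches it), so no matching can be larger.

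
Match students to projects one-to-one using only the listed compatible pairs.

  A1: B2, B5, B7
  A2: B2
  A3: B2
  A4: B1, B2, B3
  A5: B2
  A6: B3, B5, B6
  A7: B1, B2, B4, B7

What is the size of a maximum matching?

5

Unit-capacity flow: source→left, listed edges, right→sink; max matching = max flow.
Augmenting path A1→B2 (+1); matched 1.
Augmenting path A4→B1 (+1); matched 2.
Augmenting path A6→B3 (+1); matched 3.
Augmenting path A7→B4 (+1); matched 4.
Augmenting path A2→B2→A1→B5 (+1); matched 5.
No augmenting path remains; maximum matching = 5.
König certificate: {A1, A4, A6, A7, B2} is a vertex cover of size 5 (every listed pair touches it), so no matching can be larger.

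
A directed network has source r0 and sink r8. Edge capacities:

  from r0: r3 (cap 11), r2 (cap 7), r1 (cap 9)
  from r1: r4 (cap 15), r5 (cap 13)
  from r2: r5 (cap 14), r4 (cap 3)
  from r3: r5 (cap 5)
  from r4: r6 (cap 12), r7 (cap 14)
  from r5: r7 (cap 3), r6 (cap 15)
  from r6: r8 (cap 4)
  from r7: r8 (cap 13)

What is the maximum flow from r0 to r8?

Augment r0→r1→r4→r6→r8: bottleneck 4, flow now 4.
Augment r0→r1→r4→r7→r8: bottleneck 5, flow now 9.
Augment r0→r2→r4→r7→r8: bottleneck 3, flow now 12.
Augment r0→r2→r5→r7→r8: bottleneck 3, flow now 15.
Augment r0→r2→r5→r6→r4→r7→r8: bottleneck 1, flow now 16. (uses reverse residual edge)
Augment r0→r3→r5→r6→r4→r7→r8: bottleneck 1, flow now 17. (uses reverse residual edge)
No augmenting path remains; maximum flow = 17.
In the residual graph, reachable from r0: {r0, r1, r2, r3, r4, r5, r6, r7}.
Min-cut edges: r6→r8 (4), r7→r8 (13); capacity 4 + 13 = 17.
This cut is saturated, so no flow can exceed 17.

17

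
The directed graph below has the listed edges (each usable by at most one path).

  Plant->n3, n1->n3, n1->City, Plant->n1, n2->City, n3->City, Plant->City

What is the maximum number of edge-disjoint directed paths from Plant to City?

Assign every edge capacity 1; by Menger, the answer equals the max flow.
Path Plant→City (+1); total 1.
Path Plant→n1→City (+1); total 2.
Path Plant→n3→City (+1); total 3.
No residual Plant→City path; max flow = 3.
Certifying cut of size 3: {Plant→City, Plant→n1, Plant→n3}.

3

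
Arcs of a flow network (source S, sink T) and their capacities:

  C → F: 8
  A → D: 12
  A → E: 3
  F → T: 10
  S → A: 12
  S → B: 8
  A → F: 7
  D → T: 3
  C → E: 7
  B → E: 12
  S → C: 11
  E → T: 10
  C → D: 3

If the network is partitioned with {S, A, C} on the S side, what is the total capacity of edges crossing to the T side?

Edges leaving {S, A, C}: S→B (8), A→D (12), A→E (3), A→F (7), C→D (3), C→E (7), C→F (8).
Cut capacity = 8 + 12 + 3 + 7 + 3 + 7 + 8 = 48.

48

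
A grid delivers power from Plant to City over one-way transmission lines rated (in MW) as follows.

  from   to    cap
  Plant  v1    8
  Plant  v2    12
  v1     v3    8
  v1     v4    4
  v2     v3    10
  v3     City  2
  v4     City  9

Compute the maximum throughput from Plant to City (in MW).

Augment Plant→v1→v3→City: bottleneck 2, flow now 2.
Augment Plant→v1→v4→City: bottleneck 4, flow now 6.
No augmenting path remains; maximum flow = 6.
In the residual graph, reachable from Plant: {Plant, v1, v2, v3}.
Min-cut edges: v1→v4 (4), v3→City (2); capacity 4 + 2 = 6.
This cut is saturated, so no flow can exceed 6.

6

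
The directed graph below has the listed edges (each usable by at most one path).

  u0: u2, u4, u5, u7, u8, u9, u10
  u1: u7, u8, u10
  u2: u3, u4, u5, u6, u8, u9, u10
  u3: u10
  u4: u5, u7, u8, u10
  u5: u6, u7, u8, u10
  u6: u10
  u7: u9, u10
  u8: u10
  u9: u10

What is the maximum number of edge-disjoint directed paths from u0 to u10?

7

Assign every edge capacity 1; by Menger, the answer equals the max flow.
Path u0→u10 (+1); total 1.
Path u0→u2→u10 (+1); total 2.
Path u0→u4→u10 (+1); total 3.
Path u0→u5→u10 (+1); total 4.
Path u0→u7→u10 (+1); total 5.
Path u0→u8→u10 (+1); total 6.
Path u0→u9→u10 (+1); total 7.
No residual u0→u10 path; max flow = 7.
Certifying cut of size 7: {u0→u10, u0→u2, u0→u4, u0→u5, u0→u7, u0→u8, u0→u9}.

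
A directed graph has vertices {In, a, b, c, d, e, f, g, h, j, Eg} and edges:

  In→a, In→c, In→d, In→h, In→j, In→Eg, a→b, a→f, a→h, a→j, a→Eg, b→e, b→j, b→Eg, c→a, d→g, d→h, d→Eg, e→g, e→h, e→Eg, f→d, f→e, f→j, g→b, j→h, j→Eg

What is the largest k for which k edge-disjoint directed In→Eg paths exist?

5

Assign every edge capacity 1; by Menger, the answer equals the max flow.
Path In→Eg (+1); total 1.
Path In→a→Eg (+1); total 2.
Path In→d→Eg (+1); total 3.
Path In→j→Eg (+1); total 4.
Path In→c→a→b→Eg (+1); total 5.
No residual In→Eg path; max flow = 5.
Certifying cut of size 5: {In→Eg, In→a, In→c, In→d, In→j}.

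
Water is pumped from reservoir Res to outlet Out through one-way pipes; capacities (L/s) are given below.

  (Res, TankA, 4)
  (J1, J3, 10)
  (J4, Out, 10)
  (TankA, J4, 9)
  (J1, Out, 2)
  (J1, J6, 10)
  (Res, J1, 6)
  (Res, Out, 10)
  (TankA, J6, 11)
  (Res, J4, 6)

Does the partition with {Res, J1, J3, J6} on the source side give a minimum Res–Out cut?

Given cut capacity: 4 + 6 + 10 + 2 = 22.
Augment Res→Out: bottleneck 10, flow now 10.
Augment Res→J4→Out: bottleneck 6, flow now 16.
Augment Res→J1→Out: bottleneck 2, flow now 18.
Augment Res→TankA→J4→Out: bottleneck 4, flow now 22.
No augmenting path remains; maximum flow = 22.
Cut capacity 22 equals the max flow, so it is a minimum cut.

Yes — it is a minimum cut (capacity 22).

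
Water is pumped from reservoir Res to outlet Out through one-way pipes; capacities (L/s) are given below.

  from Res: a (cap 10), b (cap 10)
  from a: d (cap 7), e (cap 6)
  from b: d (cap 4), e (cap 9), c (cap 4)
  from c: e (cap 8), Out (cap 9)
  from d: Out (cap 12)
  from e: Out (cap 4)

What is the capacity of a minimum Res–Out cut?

19

Augment Res→a→d→Out: bottleneck 7, flow now 7.
Augment Res→a→e→Out: bottleneck 3, flow now 10.
Augment Res→b→c→Out: bottleneck 4, flow now 14.
Augment Res→b→d→Out: bottleneck 4, flow now 18.
Augment Res→b→e→Out: bottleneck 1, flow now 19.
No augmenting path remains; maximum flow = 19.
By max-flow min-cut, the minimum cut capacity equals the max flow.
In the residual graph, reachable from Res: {Res, a, b, e}.
Min-cut edges: a→d (7), b→c (4), b→d (4), e→Out (4); capacity 7 + 4 + 4 + 4 = 19.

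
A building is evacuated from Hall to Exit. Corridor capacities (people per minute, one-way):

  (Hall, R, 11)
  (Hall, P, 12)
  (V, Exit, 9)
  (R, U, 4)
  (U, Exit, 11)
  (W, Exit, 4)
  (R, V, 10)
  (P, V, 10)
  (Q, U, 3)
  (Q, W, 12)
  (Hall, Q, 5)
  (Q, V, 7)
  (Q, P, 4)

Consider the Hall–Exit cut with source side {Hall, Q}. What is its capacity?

49

Edges leaving {Hall, Q}: Hall→P (12), Hall→R (11), Q→P (4), Q→U (3), Q→V (7), Q→W (12).
Cut capacity = 12 + 11 + 4 + 3 + 7 + 12 = 49.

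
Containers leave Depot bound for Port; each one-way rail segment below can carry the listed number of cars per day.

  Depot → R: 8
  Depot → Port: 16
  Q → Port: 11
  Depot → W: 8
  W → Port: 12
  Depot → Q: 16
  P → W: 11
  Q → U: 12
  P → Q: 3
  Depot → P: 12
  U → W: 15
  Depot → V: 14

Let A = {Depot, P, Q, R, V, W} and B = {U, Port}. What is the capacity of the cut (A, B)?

51

Edges leaving {Depot, P, Q, R, V, W}: Depot→Port (16), Q→U (12), Q→Port (11), W→Port (12).
Cut capacity = 16 + 12 + 11 + 12 = 51.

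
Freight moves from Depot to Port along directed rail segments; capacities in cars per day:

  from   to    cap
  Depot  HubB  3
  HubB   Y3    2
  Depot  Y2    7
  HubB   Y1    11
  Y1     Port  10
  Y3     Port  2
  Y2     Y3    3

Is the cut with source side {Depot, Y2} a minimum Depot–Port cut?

Given cut capacity: 3 + 3 = 6.
Augment Depot→HubB→Y1→Port: bottleneck 3, flow now 3.
Augment Depot→Y2→Y3→Port: bottleneck 2, flow now 5.
No augmenting path remains; maximum flow = 5.
In the residual graph, reachable from Depot: {Depot, Y2, Y3}.
Min-cut edges: Depot→HubB (3), Y3→Port (2); capacity 3 + 2 = 5.
Cut capacity 6 exceeds the max flow 5, so it is not minimum.

No — its capacity is 6, but the minimum cut has capacity 5.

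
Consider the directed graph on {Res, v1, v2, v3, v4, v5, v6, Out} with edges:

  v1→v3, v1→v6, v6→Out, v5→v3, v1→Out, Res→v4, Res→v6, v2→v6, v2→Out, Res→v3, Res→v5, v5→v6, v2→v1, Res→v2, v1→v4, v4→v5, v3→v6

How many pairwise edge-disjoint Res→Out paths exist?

Assign every edge capacity 1; by Menger, the answer equals the max flow.
Path Res→v2→Out (+1); total 1.
Path Res→v6→Out (+1); total 2.
No residual Res→Out path; max flow = 2.
Certifying cut of size 2: {Res→v2, v6→Out}.

2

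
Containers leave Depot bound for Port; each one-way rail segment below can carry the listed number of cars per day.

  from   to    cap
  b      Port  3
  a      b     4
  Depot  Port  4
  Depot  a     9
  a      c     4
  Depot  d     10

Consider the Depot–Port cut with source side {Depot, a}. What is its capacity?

22

Edges leaving {Depot, a}: Depot→d (10), Depot→Port (4), a→b (4), a→c (4).
Cut capacity = 10 + 4 + 4 + 4 = 22.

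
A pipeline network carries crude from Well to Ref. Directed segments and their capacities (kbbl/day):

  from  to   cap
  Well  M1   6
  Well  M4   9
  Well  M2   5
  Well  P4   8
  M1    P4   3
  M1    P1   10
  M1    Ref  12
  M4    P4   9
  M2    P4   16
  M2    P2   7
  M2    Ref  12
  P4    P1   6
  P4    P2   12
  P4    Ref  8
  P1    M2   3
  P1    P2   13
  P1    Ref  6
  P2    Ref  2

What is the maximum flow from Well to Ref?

Augment Well→M1→Ref: bottleneck 6, flow now 6.
Augment Well→M2→Ref: bottleneck 5, flow now 11.
Augment Well→P4→Ref: bottleneck 8, flow now 19.
Augment Well→M4→P4→P1→Ref: bottleneck 6, flow now 25.
Augment Well→M4→P4→P2→Ref: bottleneck 2, flow now 27.
No augmenting path remains; maximum flow = 27.
In the residual graph, reachable from Well: {Well, M4, P4, P2}.
Min-cut edges: Well→M1 (6), Well→M2 (5), P4→P1 (6), P4→Ref (8), P2→Ref (2); capacity 6 + 5 + 6 + 8 + 2 = 27.
This cut is saturated, so no flow can exceed 27.

27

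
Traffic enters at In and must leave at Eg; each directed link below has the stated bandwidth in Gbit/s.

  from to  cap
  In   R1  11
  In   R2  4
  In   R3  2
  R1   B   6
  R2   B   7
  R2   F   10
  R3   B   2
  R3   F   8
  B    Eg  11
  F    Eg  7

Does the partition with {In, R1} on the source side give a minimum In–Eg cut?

Given cut capacity: 4 + 2 + 6 = 12.
Augment In→R1→B→Eg: bottleneck 6, flow now 6.
Augment In→R2→B→Eg: bottleneck 4, flow now 10.
Augment In→R3→B→Eg: bottleneck 1, flow now 11.
Augment In→R3→F→Eg: bottleneck 1, flow now 12.
No augmenting path remains; maximum flow = 12.
Cut capacity 12 equals the max flow, so it is a minimum cut.

Yes — it is a minimum cut (capacity 12).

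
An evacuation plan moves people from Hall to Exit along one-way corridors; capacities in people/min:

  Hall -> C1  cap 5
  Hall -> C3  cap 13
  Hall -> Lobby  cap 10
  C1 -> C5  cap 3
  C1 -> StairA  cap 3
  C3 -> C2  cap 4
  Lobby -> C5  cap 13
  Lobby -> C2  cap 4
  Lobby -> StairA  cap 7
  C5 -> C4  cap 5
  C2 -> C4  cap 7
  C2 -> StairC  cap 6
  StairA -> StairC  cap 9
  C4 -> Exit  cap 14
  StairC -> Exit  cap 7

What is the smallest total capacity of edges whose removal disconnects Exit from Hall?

Augment Hall→C1→C5→C4→Exit: bottleneck 3, flow now 3.
Augment Hall→C1→StairA→StairC→Exit: bottleneck 2, flow now 5.
Augment Hall→C3→C2→C4→Exit: bottleneck 4, flow now 9.
Augment Hall→Lobby→C5→C4→Exit: bottleneck 2, flow now 11.
Augment Hall→Lobby→C2→C4→Exit: bottleneck 3, flow now 14.
Augment Hall→Lobby→C2→StairC→Exit: bottleneck 1, flow now 15.
Augment Hall→Lobby→StairA→StairC→Exit: bottleneck 4, flow now 19.
No augmenting path remains; maximum flow = 19.
By max-flow min-cut, the minimum cut capacity equals the max flow.
In the residual graph, reachable from Hall: {Hall, C3}.
Min-cut edges: Hall→C1 (5), Hall→Lobby (10), C3→C2 (4); capacity 5 + 10 + 4 = 19.

19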